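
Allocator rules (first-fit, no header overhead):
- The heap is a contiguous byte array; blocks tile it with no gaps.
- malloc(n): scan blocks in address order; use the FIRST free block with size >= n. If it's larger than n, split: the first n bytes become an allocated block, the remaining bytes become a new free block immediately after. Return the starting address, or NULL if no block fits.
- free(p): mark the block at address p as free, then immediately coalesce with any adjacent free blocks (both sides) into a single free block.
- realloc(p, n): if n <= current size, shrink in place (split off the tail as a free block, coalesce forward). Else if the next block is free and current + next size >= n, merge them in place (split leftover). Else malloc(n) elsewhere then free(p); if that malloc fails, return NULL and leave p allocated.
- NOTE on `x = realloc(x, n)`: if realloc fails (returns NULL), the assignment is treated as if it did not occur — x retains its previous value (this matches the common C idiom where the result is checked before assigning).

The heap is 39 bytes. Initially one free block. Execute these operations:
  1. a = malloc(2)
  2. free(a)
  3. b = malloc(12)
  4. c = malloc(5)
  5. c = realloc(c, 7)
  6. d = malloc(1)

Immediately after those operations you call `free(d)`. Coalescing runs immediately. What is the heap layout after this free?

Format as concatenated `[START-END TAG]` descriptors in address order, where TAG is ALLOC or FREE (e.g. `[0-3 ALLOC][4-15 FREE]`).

Answer: [0-11 ALLOC][12-18 ALLOC][19-38 FREE]

Derivation:
Op 1: a = malloc(2) -> a = 0; heap: [0-1 ALLOC][2-38 FREE]
Op 2: free(a) -> (freed a); heap: [0-38 FREE]
Op 3: b = malloc(12) -> b = 0; heap: [0-11 ALLOC][12-38 FREE]
Op 4: c = malloc(5) -> c = 12; heap: [0-11 ALLOC][12-16 ALLOC][17-38 FREE]
Op 5: c = realloc(c, 7) -> c = 12; heap: [0-11 ALLOC][12-18 ALLOC][19-38 FREE]
Op 6: d = malloc(1) -> d = 19; heap: [0-11 ALLOC][12-18 ALLOC][19-19 ALLOC][20-38 FREE]
free(d): d = 19 -> block [19-19 ALLOC]; mark free, coalesce with adjacent free neighbors -> [0-11 ALLOC][12-18 ALLOC][19-38 FREE]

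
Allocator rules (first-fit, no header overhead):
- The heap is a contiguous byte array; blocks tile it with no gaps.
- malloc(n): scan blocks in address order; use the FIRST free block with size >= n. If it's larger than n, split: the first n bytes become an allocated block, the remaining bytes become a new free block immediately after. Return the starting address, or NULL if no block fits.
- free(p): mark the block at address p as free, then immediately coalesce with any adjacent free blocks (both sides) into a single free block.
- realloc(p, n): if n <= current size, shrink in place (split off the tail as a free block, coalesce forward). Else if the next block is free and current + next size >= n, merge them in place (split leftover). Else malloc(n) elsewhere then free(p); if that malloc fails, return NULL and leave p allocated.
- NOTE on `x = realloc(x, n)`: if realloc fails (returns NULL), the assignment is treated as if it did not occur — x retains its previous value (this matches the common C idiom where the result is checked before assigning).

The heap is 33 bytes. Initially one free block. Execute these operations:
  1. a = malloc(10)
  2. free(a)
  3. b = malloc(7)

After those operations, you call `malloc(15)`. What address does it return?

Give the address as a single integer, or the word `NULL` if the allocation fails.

Answer: 7

Derivation:
Op 1: a = malloc(10) -> a = 0; heap: [0-9 ALLOC][10-32 FREE]
Op 2: free(a) -> (freed a); heap: [0-32 FREE]
Op 3: b = malloc(7) -> b = 0; heap: [0-6 ALLOC][7-32 FREE]
malloc(15): first-fit scan over [0-6 ALLOC][7-32 FREE] -> 7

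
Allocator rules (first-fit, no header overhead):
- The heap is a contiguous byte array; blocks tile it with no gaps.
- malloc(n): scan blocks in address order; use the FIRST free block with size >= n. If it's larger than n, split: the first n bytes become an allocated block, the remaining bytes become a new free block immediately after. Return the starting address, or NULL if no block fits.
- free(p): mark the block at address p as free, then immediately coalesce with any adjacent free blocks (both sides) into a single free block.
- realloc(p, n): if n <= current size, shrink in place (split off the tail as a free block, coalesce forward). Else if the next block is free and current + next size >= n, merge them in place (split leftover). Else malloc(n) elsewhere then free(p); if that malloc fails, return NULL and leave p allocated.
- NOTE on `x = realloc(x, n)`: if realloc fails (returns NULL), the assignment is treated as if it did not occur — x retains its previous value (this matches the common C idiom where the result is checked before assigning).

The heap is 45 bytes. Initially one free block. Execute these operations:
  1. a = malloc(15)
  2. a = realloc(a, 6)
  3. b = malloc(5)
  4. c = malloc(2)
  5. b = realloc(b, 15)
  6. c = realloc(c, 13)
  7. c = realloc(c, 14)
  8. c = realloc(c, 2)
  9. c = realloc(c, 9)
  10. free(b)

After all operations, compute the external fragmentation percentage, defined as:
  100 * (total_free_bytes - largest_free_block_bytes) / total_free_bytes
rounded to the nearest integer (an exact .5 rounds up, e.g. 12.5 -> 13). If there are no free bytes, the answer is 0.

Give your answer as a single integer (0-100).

Op 1: a = malloc(15) -> a = 0; heap: [0-14 ALLOC][15-44 FREE]
Op 2: a = realloc(a, 6) -> a = 0; heap: [0-5 ALLOC][6-44 FREE]
Op 3: b = malloc(5) -> b = 6; heap: [0-5 ALLOC][6-10 ALLOC][11-44 FREE]
Op 4: c = malloc(2) -> c = 11; heap: [0-5 ALLOC][6-10 ALLOC][11-12 ALLOC][13-44 FREE]
Op 5: b = realloc(b, 15) -> b = 13; heap: [0-5 ALLOC][6-10 FREE][11-12 ALLOC][13-27 ALLOC][28-44 FREE]
Op 6: c = realloc(c, 13) -> c = 28; heap: [0-5 ALLOC][6-12 FREE][13-27 ALLOC][28-40 ALLOC][41-44 FREE]
Op 7: c = realloc(c, 14) -> c = 28; heap: [0-5 ALLOC][6-12 FREE][13-27 ALLOC][28-41 ALLOC][42-44 FREE]
Op 8: c = realloc(c, 2) -> c = 28; heap: [0-5 ALLOC][6-12 FREE][13-27 ALLOC][28-29 ALLOC][30-44 FREE]
Op 9: c = realloc(c, 9) -> c = 28; heap: [0-5 ALLOC][6-12 FREE][13-27 ALLOC][28-36 ALLOC][37-44 FREE]
Op 10: free(b) -> (freed b); heap: [0-5 ALLOC][6-27 FREE][28-36 ALLOC][37-44 FREE]
Free blocks: [22 8] total_free=30 largest=22 -> 100*(30-22)/30 = 800/30 ≈ 26.667 -> rounds to 27

Answer: 27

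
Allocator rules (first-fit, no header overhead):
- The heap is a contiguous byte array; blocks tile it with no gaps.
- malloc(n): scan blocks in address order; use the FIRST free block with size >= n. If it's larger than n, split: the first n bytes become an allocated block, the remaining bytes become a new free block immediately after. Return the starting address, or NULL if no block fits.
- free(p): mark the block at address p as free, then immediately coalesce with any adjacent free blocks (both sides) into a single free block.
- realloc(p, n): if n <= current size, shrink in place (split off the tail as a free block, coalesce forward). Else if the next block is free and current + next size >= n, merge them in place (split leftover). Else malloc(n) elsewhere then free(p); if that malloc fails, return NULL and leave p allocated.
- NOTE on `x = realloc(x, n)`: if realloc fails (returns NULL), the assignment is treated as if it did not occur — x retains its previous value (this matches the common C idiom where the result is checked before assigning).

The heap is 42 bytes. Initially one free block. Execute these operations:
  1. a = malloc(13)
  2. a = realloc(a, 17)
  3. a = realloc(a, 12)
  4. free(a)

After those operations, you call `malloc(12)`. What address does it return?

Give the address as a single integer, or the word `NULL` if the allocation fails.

Answer: 0

Derivation:
Op 1: a = malloc(13) -> a = 0; heap: [0-12 ALLOC][13-41 FREE]
Op 2: a = realloc(a, 17) -> a = 0; heap: [0-16 ALLOC][17-41 FREE]
Op 3: a = realloc(a, 12) -> a = 0; heap: [0-11 ALLOC][12-41 FREE]
Op 4: free(a) -> (freed a); heap: [0-41 FREE]
malloc(12): first-fit scan over [0-41 FREE] -> 0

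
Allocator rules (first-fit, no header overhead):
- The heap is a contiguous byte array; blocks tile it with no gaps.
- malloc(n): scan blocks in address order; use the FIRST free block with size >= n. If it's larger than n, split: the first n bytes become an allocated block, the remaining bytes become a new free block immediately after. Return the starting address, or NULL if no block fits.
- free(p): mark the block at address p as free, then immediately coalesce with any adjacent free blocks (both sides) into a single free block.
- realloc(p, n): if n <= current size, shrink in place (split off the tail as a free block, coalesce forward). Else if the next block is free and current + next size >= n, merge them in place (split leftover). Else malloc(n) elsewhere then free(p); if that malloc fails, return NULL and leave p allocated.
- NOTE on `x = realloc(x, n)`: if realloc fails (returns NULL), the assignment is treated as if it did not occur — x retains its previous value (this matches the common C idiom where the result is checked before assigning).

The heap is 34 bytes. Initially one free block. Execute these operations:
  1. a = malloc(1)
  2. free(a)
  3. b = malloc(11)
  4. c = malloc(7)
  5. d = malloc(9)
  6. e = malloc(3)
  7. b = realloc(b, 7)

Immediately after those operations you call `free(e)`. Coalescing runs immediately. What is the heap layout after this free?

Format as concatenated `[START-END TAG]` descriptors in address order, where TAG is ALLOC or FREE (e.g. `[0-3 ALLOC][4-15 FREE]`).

Answer: [0-6 ALLOC][7-10 FREE][11-17 ALLOC][18-26 ALLOC][27-33 FREE]

Derivation:
Op 1: a = malloc(1) -> a = 0; heap: [0-0 ALLOC][1-33 FREE]
Op 2: free(a) -> (freed a); heap: [0-33 FREE]
Op 3: b = malloc(11) -> b = 0; heap: [0-10 ALLOC][11-33 FREE]
Op 4: c = malloc(7) -> c = 11; heap: [0-10 ALLOC][11-17 ALLOC][18-33 FREE]
Op 5: d = malloc(9) -> d = 18; heap: [0-10 ALLOC][11-17 ALLOC][18-26 ALLOC][27-33 FREE]
Op 6: e = malloc(3) -> e = 27; heap: [0-10 ALLOC][11-17 ALLOC][18-26 ALLOC][27-29 ALLOC][30-33 FREE]
Op 7: b = realloc(b, 7) -> b = 0; heap: [0-6 ALLOC][7-10 FREE][11-17 ALLOC][18-26 ALLOC][27-29 ALLOC][30-33 FREE]
free(e): e = 27 -> block [27-29 ALLOC]; mark free, coalesce with adjacent free neighbors -> [0-6 ALLOC][7-10 FREE][11-17 ALLOC][18-26 ALLOC][27-33 FREE]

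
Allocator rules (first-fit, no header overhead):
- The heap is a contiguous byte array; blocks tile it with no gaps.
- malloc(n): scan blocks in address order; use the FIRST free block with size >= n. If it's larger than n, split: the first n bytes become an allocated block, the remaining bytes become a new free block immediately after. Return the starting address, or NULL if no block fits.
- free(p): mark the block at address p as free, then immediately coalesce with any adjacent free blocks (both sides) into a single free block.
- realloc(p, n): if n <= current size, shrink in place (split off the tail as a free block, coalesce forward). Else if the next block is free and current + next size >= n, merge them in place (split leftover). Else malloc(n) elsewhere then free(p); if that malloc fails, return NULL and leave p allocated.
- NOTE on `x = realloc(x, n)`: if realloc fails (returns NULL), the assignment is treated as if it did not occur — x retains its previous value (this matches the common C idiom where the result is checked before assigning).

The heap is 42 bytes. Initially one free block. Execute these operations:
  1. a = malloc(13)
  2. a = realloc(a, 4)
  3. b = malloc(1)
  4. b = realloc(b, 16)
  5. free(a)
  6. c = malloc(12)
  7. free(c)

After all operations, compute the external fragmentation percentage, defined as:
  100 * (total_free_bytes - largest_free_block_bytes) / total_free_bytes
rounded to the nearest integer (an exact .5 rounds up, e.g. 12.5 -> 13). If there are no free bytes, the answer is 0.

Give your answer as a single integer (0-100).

Op 1: a = malloc(13) -> a = 0; heap: [0-12 ALLOC][13-41 FREE]
Op 2: a = realloc(a, 4) -> a = 0; heap: [0-3 ALLOC][4-41 FREE]
Op 3: b = malloc(1) -> b = 4; heap: [0-3 ALLOC][4-4 ALLOC][5-41 FREE]
Op 4: b = realloc(b, 16) -> b = 4; heap: [0-3 ALLOC][4-19 ALLOC][20-41 FREE]
Op 5: free(a) -> (freed a); heap: [0-3 FREE][4-19 ALLOC][20-41 FREE]
Op 6: c = malloc(12) -> c = 20; heap: [0-3 FREE][4-19 ALLOC][20-31 ALLOC][32-41 FREE]
Op 7: free(c) -> (freed c); heap: [0-3 FREE][4-19 ALLOC][20-41 FREE]
Free blocks: [4 22] total_free=26 largest=22 -> 100*(26-22)/26 = 400/26 ≈ 15.385 -> rounds to 15

Answer: 15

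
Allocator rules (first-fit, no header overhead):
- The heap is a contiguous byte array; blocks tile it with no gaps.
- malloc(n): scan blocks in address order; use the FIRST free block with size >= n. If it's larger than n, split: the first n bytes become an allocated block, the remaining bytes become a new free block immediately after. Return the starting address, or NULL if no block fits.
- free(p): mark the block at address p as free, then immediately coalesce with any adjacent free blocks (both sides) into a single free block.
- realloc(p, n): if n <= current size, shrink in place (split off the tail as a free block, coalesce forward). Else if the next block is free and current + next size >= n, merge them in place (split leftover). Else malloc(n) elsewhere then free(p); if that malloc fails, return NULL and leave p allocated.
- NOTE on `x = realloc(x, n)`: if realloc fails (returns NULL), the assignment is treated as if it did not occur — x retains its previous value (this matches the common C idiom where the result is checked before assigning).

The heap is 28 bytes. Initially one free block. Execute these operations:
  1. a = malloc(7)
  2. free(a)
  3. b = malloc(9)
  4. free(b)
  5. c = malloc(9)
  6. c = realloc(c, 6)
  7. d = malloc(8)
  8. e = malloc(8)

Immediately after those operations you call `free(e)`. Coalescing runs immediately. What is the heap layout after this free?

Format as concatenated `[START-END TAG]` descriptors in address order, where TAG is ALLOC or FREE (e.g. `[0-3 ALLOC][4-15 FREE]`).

Op 1: a = malloc(7) -> a = 0; heap: [0-6 ALLOC][7-27 FREE]
Op 2: free(a) -> (freed a); heap: [0-27 FREE]
Op 3: b = malloc(9) -> b = 0; heap: [0-8 ALLOC][9-27 FREE]
Op 4: free(b) -> (freed b); heap: [0-27 FREE]
Op 5: c = malloc(9) -> c = 0; heap: [0-8 ALLOC][9-27 FREE]
Op 6: c = realloc(c, 6) -> c = 0; heap: [0-5 ALLOC][6-27 FREE]
Op 7: d = malloc(8) -> d = 6; heap: [0-5 ALLOC][6-13 ALLOC][14-27 FREE]
Op 8: e = malloc(8) -> e = 14; heap: [0-5 ALLOC][6-13 ALLOC][14-21 ALLOC][22-27 FREE]
free(e): e = 14 -> block [14-21 ALLOC]; mark free, coalesce with adjacent free neighbors -> [0-5 ALLOC][6-13 ALLOC][14-27 FREE]

Answer: [0-5 ALLOC][6-13 ALLOC][14-27 FREE]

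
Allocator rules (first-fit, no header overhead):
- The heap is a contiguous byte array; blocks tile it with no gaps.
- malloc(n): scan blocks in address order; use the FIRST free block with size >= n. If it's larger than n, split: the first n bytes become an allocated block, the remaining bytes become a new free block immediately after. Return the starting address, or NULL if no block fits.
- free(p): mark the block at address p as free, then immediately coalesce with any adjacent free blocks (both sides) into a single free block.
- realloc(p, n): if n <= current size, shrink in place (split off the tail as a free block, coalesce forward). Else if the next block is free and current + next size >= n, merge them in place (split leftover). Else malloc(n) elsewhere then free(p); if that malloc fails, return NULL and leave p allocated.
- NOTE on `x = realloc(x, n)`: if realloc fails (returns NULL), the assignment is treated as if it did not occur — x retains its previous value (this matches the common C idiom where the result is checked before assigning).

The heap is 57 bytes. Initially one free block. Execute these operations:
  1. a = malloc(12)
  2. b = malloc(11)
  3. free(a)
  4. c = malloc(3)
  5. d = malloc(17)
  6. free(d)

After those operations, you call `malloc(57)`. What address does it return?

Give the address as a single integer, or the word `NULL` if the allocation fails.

Answer: NULL

Derivation:
Op 1: a = malloc(12) -> a = 0; heap: [0-11 ALLOC][12-56 FREE]
Op 2: b = malloc(11) -> b = 12; heap: [0-11 ALLOC][12-22 ALLOC][23-56 FREE]
Op 3: free(a) -> (freed a); heap: [0-11 FREE][12-22 ALLOC][23-56 FREE]
Op 4: c = malloc(3) -> c = 0; heap: [0-2 ALLOC][3-11 FREE][12-22 ALLOC][23-56 FREE]
Op 5: d = malloc(17) -> d = 23; heap: [0-2 ALLOC][3-11 FREE][12-22 ALLOC][23-39 ALLOC][40-56 FREE]
Op 6: free(d) -> (freed d); heap: [0-2 ALLOC][3-11 FREE][12-22 ALLOC][23-56 FREE]
malloc(57): first-fit scan over [0-2 ALLOC][3-11 FREE][12-22 ALLOC][23-56 FREE] -> NULL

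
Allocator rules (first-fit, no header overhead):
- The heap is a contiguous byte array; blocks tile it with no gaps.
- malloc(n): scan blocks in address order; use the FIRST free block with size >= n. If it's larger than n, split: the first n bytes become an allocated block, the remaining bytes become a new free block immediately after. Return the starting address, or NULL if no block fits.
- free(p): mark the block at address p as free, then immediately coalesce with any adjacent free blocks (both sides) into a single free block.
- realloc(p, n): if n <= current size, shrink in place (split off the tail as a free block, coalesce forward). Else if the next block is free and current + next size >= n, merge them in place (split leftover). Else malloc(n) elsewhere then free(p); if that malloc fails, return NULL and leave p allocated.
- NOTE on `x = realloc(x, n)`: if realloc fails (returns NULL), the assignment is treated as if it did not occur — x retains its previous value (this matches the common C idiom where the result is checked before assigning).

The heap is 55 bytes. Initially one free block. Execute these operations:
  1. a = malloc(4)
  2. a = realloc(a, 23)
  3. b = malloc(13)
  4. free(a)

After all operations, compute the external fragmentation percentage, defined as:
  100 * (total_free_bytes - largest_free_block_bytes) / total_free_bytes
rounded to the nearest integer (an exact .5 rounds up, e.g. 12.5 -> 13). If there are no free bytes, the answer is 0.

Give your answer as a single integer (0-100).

Op 1: a = malloc(4) -> a = 0; heap: [0-3 ALLOC][4-54 FREE]
Op 2: a = realloc(a, 23) -> a = 0; heap: [0-22 ALLOC][23-54 FREE]
Op 3: b = malloc(13) -> b = 23; heap: [0-22 ALLOC][23-35 ALLOC][36-54 FREE]
Op 4: free(a) -> (freed a); heap: [0-22 FREE][23-35 ALLOC][36-54 FREE]
Free blocks: [23 19] total_free=42 largest=23 -> 100*(42-23)/42 = 1900/42 ≈ 45.238 -> rounds to 45

Answer: 45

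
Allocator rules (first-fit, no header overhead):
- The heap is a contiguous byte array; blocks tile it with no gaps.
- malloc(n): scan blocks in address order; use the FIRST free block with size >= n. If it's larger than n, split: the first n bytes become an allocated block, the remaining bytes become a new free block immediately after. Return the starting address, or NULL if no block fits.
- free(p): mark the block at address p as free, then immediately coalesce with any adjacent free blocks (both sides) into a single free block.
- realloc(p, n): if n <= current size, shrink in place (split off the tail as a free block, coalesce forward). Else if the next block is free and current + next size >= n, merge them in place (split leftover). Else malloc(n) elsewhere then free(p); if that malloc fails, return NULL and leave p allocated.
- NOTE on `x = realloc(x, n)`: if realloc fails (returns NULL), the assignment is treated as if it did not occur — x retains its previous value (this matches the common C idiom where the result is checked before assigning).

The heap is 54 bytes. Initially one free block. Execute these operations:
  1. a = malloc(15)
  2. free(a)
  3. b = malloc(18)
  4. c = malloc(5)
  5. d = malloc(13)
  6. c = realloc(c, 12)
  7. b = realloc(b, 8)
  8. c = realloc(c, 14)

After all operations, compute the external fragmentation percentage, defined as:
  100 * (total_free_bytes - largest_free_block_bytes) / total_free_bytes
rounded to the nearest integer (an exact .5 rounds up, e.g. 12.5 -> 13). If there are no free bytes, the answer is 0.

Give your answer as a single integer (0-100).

Answer: 21

Derivation:
Op 1: a = malloc(15) -> a = 0; heap: [0-14 ALLOC][15-53 FREE]
Op 2: free(a) -> (freed a); heap: [0-53 FREE]
Op 3: b = malloc(18) -> b = 0; heap: [0-17 ALLOC][18-53 FREE]
Op 4: c = malloc(5) -> c = 18; heap: [0-17 ALLOC][18-22 ALLOC][23-53 FREE]
Op 5: d = malloc(13) -> d = 23; heap: [0-17 ALLOC][18-22 ALLOC][23-35 ALLOC][36-53 FREE]
Op 6: c = realloc(c, 12) -> c = 36; heap: [0-17 ALLOC][18-22 FREE][23-35 ALLOC][36-47 ALLOC][48-53 FREE]
Op 7: b = realloc(b, 8) -> b = 0; heap: [0-7 ALLOC][8-22 FREE][23-35 ALLOC][36-47 ALLOC][48-53 FREE]
Op 8: c = realloc(c, 14) -> c = 36; heap: [0-7 ALLOC][8-22 FREE][23-35 ALLOC][36-49 ALLOC][50-53 FREE]
Free blocks: [15 4] total_free=19 largest=15 -> 100*(19-15)/19 = 400/19 ≈ 21.053 -> rounds to 21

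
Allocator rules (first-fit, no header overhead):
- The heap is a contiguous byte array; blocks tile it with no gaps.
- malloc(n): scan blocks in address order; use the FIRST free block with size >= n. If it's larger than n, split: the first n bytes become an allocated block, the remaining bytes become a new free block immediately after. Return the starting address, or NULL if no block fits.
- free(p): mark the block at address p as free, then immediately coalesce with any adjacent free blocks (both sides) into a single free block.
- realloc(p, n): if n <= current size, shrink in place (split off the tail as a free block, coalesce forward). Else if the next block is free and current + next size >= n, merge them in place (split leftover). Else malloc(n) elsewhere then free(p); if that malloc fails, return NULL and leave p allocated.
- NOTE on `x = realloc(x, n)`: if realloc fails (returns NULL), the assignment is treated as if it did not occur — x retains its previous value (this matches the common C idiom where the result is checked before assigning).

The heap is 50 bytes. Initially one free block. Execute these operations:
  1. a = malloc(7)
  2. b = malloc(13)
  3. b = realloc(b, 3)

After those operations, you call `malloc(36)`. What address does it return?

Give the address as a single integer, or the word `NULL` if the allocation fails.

Answer: 10

Derivation:
Op 1: a = malloc(7) -> a = 0; heap: [0-6 ALLOC][7-49 FREE]
Op 2: b = malloc(13) -> b = 7; heap: [0-6 ALLOC][7-19 ALLOC][20-49 FREE]
Op 3: b = realloc(b, 3) -> b = 7; heap: [0-6 ALLOC][7-9 ALLOC][10-49 FREE]
malloc(36): first-fit scan over [0-6 ALLOC][7-9 ALLOC][10-49 FREE] -> 10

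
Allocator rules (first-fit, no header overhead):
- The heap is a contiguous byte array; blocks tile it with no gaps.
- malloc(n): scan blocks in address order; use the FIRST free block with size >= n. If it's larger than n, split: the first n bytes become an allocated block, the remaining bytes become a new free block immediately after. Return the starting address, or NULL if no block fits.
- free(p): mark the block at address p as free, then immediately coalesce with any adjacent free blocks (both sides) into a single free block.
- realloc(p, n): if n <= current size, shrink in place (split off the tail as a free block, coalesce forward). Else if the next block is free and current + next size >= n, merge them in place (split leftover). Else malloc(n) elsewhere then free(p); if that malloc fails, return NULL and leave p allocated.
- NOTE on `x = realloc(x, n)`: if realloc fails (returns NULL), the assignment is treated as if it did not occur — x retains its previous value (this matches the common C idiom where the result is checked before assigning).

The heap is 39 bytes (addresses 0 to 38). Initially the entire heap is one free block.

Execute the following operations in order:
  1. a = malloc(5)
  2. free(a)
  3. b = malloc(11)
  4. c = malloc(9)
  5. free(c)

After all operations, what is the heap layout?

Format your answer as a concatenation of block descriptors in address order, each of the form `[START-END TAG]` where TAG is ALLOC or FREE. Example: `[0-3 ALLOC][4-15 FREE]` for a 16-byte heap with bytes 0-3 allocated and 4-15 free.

Answer: [0-10 ALLOC][11-38 FREE]

Derivation:
Op 1: a = malloc(5) -> a = 0; heap: [0-4 ALLOC][5-38 FREE]
Op 2: free(a) -> (freed a); heap: [0-38 FREE]
Op 3: b = malloc(11) -> b = 0; heap: [0-10 ALLOC][11-38 FREE]
Op 4: c = malloc(9) -> c = 11; heap: [0-10 ALLOC][11-19 ALLOC][20-38 FREE]
Op 5: free(c) -> (freed c); heap: [0-10 ALLOC][11-38 FREE]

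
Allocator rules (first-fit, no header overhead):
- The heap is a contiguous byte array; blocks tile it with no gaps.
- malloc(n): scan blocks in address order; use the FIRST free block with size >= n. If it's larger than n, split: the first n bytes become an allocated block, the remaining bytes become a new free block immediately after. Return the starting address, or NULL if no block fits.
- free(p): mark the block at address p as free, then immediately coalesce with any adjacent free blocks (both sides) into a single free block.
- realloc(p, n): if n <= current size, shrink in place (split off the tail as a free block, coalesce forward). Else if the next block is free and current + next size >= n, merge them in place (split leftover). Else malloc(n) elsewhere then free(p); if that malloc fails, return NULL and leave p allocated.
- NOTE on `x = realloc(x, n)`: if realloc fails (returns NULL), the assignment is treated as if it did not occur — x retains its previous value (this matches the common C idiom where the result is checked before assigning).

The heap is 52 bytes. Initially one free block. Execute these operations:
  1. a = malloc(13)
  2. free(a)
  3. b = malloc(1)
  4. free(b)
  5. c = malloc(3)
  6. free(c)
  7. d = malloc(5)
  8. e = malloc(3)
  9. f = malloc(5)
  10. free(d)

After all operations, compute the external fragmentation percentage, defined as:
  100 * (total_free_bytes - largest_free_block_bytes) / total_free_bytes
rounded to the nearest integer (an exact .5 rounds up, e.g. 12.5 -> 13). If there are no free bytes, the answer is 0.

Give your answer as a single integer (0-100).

Op 1: a = malloc(13) -> a = 0; heap: [0-12 ALLOC][13-51 FREE]
Op 2: free(a) -> (freed a); heap: [0-51 FREE]
Op 3: b = malloc(1) -> b = 0; heap: [0-0 ALLOC][1-51 FREE]
Op 4: free(b) -> (freed b); heap: [0-51 FREE]
Op 5: c = malloc(3) -> c = 0; heap: [0-2 ALLOC][3-51 FREE]
Op 6: free(c) -> (freed c); heap: [0-51 FREE]
Op 7: d = malloc(5) -> d = 0; heap: [0-4 ALLOC][5-51 FREE]
Op 8: e = malloc(3) -> e = 5; heap: [0-4 ALLOC][5-7 ALLOC][8-51 FREE]
Op 9: f = malloc(5) -> f = 8; heap: [0-4 ALLOC][5-7 ALLOC][8-12 ALLOC][13-51 FREE]
Op 10: free(d) -> (freed d); heap: [0-4 FREE][5-7 ALLOC][8-12 ALLOC][13-51 FREE]
Free blocks: [5 39] total_free=44 largest=39 -> 100*(44-39)/44 = 500/44 ≈ 11.364 -> rounds to 11

Answer: 11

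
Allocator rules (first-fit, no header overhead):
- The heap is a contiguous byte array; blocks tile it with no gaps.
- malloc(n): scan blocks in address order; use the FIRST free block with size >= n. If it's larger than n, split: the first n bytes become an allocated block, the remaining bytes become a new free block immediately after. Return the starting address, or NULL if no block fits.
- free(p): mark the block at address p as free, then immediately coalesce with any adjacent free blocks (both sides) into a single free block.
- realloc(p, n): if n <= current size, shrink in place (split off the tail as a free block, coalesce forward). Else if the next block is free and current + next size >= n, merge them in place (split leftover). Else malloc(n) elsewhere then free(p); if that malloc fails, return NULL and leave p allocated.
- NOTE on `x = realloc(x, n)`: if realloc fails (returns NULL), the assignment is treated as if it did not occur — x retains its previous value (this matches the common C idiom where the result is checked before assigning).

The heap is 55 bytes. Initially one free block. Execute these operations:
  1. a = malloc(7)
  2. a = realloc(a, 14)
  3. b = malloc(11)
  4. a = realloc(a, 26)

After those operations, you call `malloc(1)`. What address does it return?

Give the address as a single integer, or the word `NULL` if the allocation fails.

Op 1: a = malloc(7) -> a = 0; heap: [0-6 ALLOC][7-54 FREE]
Op 2: a = realloc(a, 14) -> a = 0; heap: [0-13 ALLOC][14-54 FREE]
Op 3: b = malloc(11) -> b = 14; heap: [0-13 ALLOC][14-24 ALLOC][25-54 FREE]
Op 4: a = realloc(a, 26) -> a = 25; heap: [0-13 FREE][14-24 ALLOC][25-50 ALLOC][51-54 FREE]
malloc(1): first-fit scan over [0-13 FREE][14-24 ALLOC][25-50 ALLOC][51-54 FREE] -> 0

Answer: 0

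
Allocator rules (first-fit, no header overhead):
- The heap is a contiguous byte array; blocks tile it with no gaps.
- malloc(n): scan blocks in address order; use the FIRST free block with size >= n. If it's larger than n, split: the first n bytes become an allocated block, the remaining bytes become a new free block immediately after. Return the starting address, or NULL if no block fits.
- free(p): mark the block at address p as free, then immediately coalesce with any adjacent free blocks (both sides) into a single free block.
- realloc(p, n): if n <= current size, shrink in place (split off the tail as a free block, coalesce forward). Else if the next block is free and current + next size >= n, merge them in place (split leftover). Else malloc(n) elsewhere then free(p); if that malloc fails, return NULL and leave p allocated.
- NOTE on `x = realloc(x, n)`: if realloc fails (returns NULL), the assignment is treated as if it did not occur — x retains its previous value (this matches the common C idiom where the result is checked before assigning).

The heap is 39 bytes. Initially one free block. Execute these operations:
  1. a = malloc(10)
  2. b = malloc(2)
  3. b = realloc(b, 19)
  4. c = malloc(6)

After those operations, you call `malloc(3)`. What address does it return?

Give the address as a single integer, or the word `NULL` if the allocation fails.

Answer: 35

Derivation:
Op 1: a = malloc(10) -> a = 0; heap: [0-9 ALLOC][10-38 FREE]
Op 2: b = malloc(2) -> b = 10; heap: [0-9 ALLOC][10-11 ALLOC][12-38 FREE]
Op 3: b = realloc(b, 19) -> b = 10; heap: [0-9 ALLOC][10-28 ALLOC][29-38 FREE]
Op 4: c = malloc(6) -> c = 29; heap: [0-9 ALLOC][10-28 ALLOC][29-34 ALLOC][35-38 FREE]
malloc(3): first-fit scan over [0-9 ALLOC][10-28 ALLOC][29-34 ALLOC][35-38 FREE] -> 35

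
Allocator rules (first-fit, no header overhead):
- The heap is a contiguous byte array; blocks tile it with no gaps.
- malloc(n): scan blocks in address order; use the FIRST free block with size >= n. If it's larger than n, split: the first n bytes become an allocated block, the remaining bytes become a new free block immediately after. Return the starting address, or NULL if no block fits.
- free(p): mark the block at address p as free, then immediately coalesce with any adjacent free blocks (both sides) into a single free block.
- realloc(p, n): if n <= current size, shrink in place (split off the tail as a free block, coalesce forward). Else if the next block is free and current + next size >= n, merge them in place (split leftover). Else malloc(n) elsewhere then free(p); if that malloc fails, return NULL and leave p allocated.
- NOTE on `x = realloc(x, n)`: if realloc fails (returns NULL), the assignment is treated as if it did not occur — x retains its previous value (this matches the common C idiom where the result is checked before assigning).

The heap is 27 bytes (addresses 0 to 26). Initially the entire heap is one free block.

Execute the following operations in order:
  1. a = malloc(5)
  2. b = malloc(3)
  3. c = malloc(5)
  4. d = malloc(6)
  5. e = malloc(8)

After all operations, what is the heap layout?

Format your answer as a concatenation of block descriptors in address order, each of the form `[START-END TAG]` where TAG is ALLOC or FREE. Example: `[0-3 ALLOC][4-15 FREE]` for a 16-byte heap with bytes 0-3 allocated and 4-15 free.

Answer: [0-4 ALLOC][5-7 ALLOC][8-12 ALLOC][13-18 ALLOC][19-26 ALLOC]

Derivation:
Op 1: a = malloc(5) -> a = 0; heap: [0-4 ALLOC][5-26 FREE]
Op 2: b = malloc(3) -> b = 5; heap: [0-4 ALLOC][5-7 ALLOC][8-26 FREE]
Op 3: c = malloc(5) -> c = 8; heap: [0-4 ALLOC][5-7 ALLOC][8-12 ALLOC][13-26 FREE]
Op 4: d = malloc(6) -> d = 13; heap: [0-4 ALLOC][5-7 ALLOC][8-12 ALLOC][13-18 ALLOC][19-26 FREE]
Op 5: e = malloc(8) -> e = 19; heap: [0-4 ALLOC][5-7 ALLOC][8-12 ALLOC][13-18 ALLOC][19-26 ALLOC]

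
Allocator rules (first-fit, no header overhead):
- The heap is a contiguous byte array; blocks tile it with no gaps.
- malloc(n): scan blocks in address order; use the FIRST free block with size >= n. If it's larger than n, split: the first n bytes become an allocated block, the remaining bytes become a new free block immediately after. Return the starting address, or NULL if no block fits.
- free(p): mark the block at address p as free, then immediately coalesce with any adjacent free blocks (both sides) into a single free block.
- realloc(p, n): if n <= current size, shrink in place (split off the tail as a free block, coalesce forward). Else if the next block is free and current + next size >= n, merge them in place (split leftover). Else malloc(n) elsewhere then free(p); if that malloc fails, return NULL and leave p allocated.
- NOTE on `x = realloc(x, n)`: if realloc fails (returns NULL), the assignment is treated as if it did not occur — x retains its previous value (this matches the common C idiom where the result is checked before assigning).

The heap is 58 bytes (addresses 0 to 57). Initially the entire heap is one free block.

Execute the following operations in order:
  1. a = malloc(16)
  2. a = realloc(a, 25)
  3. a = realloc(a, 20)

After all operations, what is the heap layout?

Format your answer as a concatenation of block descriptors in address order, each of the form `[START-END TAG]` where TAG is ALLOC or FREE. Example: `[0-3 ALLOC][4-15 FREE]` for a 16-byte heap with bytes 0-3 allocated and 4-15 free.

Answer: [0-19 ALLOC][20-57 FREE]

Derivation:
Op 1: a = malloc(16) -> a = 0; heap: [0-15 ALLOC][16-57 FREE]
Op 2: a = realloc(a, 25) -> a = 0; heap: [0-24 ALLOC][25-57 FREE]
Op 3: a = realloc(a, 20) -> a = 0; heap: [0-19 ALLOC][20-57 FREE]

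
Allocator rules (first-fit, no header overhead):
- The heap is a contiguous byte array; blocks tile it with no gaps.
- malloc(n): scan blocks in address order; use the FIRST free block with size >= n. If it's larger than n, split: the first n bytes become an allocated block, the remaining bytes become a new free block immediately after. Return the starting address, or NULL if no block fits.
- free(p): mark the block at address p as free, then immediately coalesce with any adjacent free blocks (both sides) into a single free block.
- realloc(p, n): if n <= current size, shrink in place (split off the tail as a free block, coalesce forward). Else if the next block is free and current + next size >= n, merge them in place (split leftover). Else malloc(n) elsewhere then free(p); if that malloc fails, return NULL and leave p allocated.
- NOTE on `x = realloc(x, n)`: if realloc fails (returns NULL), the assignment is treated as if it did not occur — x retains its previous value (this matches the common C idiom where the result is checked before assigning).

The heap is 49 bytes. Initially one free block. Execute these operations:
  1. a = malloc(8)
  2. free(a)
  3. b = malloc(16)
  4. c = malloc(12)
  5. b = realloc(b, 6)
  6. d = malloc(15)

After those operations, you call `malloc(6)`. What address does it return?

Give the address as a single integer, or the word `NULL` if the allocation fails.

Answer: 6

Derivation:
Op 1: a = malloc(8) -> a = 0; heap: [0-7 ALLOC][8-48 FREE]
Op 2: free(a) -> (freed a); heap: [0-48 FREE]
Op 3: b = malloc(16) -> b = 0; heap: [0-15 ALLOC][16-48 FREE]
Op 4: c = malloc(12) -> c = 16; heap: [0-15 ALLOC][16-27 ALLOC][28-48 FREE]
Op 5: b = realloc(b, 6) -> b = 0; heap: [0-5 ALLOC][6-15 FREE][16-27 ALLOC][28-48 FREE]
Op 6: d = malloc(15) -> d = 28; heap: [0-5 ALLOC][6-15 FREE][16-27 ALLOC][28-42 ALLOC][43-48 FREE]
malloc(6): first-fit scan over [0-5 ALLOC][6-15 FREE][16-27 ALLOC][28-42 ALLOC][43-48 FREE] -> 6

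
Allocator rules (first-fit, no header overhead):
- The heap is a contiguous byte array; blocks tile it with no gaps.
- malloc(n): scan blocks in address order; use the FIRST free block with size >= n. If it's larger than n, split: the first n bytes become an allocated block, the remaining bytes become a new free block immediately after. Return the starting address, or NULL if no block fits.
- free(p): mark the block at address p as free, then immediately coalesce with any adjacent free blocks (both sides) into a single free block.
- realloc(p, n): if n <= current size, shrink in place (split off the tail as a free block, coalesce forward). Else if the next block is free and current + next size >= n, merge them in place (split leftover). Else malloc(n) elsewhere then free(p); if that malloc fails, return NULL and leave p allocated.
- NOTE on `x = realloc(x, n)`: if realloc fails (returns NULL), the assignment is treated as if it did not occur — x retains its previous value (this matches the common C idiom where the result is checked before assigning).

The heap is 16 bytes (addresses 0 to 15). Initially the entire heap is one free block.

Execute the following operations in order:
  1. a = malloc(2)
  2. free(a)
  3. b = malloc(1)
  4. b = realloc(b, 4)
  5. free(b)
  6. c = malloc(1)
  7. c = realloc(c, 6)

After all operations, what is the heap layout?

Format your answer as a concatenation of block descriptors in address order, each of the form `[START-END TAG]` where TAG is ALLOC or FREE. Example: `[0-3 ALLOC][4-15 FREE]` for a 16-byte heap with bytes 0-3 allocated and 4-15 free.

Answer: [0-5 ALLOC][6-15 FREE]

Derivation:
Op 1: a = malloc(2) -> a = 0; heap: [0-1 ALLOC][2-15 FREE]
Op 2: free(a) -> (freed a); heap: [0-15 FREE]
Op 3: b = malloc(1) -> b = 0; heap: [0-0 ALLOC][1-15 FREE]
Op 4: b = realloc(b, 4) -> b = 0; heap: [0-3 ALLOC][4-15 FREE]
Op 5: free(b) -> (freed b); heap: [0-15 FREE]
Op 6: c = malloc(1) -> c = 0; heap: [0-0 ALLOC][1-15 FREE]
Op 7: c = realloc(c, 6) -> c = 0; heap: [0-5 ALLOC][6-15 FREE]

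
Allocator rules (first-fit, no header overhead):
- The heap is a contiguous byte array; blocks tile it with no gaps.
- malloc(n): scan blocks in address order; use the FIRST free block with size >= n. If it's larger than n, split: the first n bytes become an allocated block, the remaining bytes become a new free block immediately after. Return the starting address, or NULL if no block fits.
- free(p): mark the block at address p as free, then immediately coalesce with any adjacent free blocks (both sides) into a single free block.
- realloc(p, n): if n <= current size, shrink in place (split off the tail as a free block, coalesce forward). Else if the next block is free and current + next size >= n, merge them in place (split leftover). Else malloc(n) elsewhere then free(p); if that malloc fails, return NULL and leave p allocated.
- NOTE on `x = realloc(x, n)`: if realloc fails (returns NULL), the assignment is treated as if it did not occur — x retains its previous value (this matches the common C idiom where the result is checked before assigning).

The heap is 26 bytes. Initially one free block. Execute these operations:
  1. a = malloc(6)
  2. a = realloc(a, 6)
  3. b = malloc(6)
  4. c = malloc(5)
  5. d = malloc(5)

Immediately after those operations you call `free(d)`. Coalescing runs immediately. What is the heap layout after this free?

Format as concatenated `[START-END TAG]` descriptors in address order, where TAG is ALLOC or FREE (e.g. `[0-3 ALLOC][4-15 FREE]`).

Answer: [0-5 ALLOC][6-11 ALLOC][12-16 ALLOC][17-25 FREE]

Derivation:
Op 1: a = malloc(6) -> a = 0; heap: [0-5 ALLOC][6-25 FREE]
Op 2: a = realloc(a, 6) -> a = 0; heap: [0-5 ALLOC][6-25 FREE]
Op 3: b = malloc(6) -> b = 6; heap: [0-5 ALLOC][6-11 ALLOC][12-25 FREE]
Op 4: c = malloc(5) -> c = 12; heap: [0-5 ALLOC][6-11 ALLOC][12-16 ALLOC][17-25 FREE]
Op 5: d = malloc(5) -> d = 17; heap: [0-5 ALLOC][6-11 ALLOC][12-16 ALLOC][17-21 ALLOC][22-25 FREE]
free(d): d = 17 -> block [17-21 ALLOC]; mark free, coalesce with adjacent free neighbors -> [0-5 ALLOC][6-11 ALLOC][12-16 ALLOC][17-25 FREE]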